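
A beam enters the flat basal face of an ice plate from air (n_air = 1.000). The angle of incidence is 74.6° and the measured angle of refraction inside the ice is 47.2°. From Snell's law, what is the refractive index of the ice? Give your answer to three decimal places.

1.314

n = sin θ_i / sin θ_r = sin 74.6° / sin 47.2° = 0.9641 / 0.7337 = 1.3140.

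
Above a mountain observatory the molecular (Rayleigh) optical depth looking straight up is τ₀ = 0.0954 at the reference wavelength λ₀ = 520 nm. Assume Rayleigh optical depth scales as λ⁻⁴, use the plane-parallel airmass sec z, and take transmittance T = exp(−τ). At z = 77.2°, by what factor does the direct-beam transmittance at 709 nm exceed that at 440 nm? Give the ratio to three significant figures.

Airmass: sec 77.2° = 4.5137.
τ(709 nm) = 0.0954 × (520/709)⁴ × 4.5137 = 0.0954 × 0.2894 × 4.5137 = 0.1246.
τ(440 nm) = 0.0954 × (520/440)⁴ × 4.5137 = 0.0954 × 1.9508 × 4.5137 = 0.8400.
T(709)/T(440) = exp(τ_B − τ_A) = exp(0.7154) = 2.0450.

2.05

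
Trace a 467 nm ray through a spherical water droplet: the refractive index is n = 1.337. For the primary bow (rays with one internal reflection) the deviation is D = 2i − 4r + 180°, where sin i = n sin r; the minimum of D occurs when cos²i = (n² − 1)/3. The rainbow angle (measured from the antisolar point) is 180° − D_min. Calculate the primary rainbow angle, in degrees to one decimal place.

41.5°

cos²i = (1.78757 − 1)/3 = 0.26252; i = arccos(0.51237) = 59.178°.
sin r = sin 59.178°/1.337 = 0.64231; r = 39.964°.
D_min = 2·59.178° − 4·39.964° + 180° = 138.500°.
Rainbow angle = 180° − D_min = 41.500°.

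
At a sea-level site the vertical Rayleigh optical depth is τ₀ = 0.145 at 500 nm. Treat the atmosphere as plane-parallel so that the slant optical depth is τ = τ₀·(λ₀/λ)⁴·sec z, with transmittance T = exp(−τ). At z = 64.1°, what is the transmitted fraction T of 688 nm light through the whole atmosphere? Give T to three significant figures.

sec 64.1° = 2.2894.
τ = 0.145 × (500/688)⁴ × 2.2894 = 0.145 × 0.2789 × 2.2894 = 0.0926.
T = exp(−0.0926) = 0.9116.

0.912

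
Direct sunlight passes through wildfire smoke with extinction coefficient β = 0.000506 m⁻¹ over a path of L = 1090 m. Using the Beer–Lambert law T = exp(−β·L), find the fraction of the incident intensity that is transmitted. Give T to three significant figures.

τ = β·L = 0.000506 × 1090 = 0.5515.
T = exp(−0.5515) = 0.5761.

0.576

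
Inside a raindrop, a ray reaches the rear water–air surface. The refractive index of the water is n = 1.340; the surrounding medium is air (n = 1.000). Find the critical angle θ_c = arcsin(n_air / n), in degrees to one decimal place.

sin θ_c = n_air / n = 1.000 / 1.340 = 0.7463.
θ_c = arcsin(0.7463) = 48.27°.

48.3°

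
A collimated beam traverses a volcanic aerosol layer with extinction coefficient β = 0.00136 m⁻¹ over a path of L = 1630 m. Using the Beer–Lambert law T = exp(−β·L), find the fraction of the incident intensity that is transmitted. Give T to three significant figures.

0.109

τ = β·L = 0.00136 × 1630 = 2.2168.
T = exp(−2.2168) = 0.1090.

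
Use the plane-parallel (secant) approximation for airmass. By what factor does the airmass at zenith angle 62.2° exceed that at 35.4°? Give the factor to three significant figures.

1.75

X(62.2°)/X(35.4°) = sec 62.2° / sec 35.4° = cos 35.4° / cos 62.2° = 0.8151/0.4664 = 1.7478.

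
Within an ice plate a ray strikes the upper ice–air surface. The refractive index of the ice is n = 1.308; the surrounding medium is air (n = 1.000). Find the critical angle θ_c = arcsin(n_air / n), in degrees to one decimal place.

49.9°

sin θ_c = n_air / n = 1.000 / 1.308 = 0.7645.
θ_c = arcsin(0.7645) = 49.86°.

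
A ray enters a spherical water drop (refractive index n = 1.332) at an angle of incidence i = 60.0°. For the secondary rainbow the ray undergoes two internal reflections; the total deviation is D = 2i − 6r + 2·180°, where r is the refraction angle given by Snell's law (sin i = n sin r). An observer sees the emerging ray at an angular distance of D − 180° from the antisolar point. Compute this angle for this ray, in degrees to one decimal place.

sin r = sin 60.0° / 1.332 = 0.8660/1.332 = 0.6502; r = 40.55°.
D = 2·60.0° − 6·40.55° + 2·180° = 120.00° − 243.33° + 360° = 236.67°.
Angle from antisolar point = D − 180° = 56.67°.

56.7°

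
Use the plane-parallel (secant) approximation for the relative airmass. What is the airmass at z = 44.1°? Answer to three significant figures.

X = sec z = 1/cos 44.1° = 1/0.7181 = 1.3925.

1.39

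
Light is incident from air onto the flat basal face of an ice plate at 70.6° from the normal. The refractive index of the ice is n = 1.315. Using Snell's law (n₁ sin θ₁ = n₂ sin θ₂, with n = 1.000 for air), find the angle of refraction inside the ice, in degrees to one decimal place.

Snell: sin θ_r = sin θ_i / n = sin 70.6° / 1.315 = 0.9432 / 1.315 = 0.7173.
θ_r = arcsin(0.7173) = 45.83°.

45.8°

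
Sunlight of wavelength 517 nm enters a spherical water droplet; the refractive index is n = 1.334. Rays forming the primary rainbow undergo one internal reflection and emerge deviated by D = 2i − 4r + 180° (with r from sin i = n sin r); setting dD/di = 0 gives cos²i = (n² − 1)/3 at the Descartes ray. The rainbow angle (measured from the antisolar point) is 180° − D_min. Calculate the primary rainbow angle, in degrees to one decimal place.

cos²i = (1.77956 − 1)/3 = 0.25985; i = arccos(0.50976) = 59.352°.
sin r = sin 59.352°/1.334 = 0.64492; r = 40.159°.
D_min = 2·59.352° − 4·40.159° + 180° = 138.067°.
Rainbow angle = 180° − D_min = 41.933°.

41.9°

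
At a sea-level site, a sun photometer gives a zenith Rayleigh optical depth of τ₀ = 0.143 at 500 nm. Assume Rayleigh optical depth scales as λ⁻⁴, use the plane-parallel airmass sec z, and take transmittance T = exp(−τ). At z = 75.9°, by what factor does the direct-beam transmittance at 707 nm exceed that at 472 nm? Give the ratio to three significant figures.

1.81

Airmass: sec 75.9° = 4.1048.
τ(707 nm) = 0.143 × (500/707)⁴ × 4.1048 = 0.143 × 0.2502 × 4.1048 = 0.1468.
τ(472 nm) = 0.143 × (500/472)⁴ × 4.1048 = 0.143 × 1.2593 × 4.1048 = 0.7392.
T(707)/T(472) = exp(τ_B − τ_A) = exp(0.5923) = 1.8082.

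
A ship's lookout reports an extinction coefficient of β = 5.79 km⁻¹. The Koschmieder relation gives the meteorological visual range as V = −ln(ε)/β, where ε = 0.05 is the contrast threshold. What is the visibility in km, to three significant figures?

V = −ln(0.05) / 5.79 = 2.996 / 5.79 = 0.5174 km.

0.517 km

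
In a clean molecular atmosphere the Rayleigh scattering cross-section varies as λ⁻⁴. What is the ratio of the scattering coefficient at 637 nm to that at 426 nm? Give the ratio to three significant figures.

0.200

Rayleigh scattering ∝ λ⁻⁴, so the ratio of coefficients is the inverse fourth power of the wavelength ratio.
σ(637)/σ(426) = (426/637)⁴ = (0.6688)⁴ = 0.2.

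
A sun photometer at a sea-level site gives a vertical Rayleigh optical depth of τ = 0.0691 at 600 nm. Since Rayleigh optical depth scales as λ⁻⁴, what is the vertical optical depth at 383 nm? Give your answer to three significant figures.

τ(383 nm) = τ(600 nm) × (600/383)⁴ = 0.0691 × (1.5666)⁴ = 0.0691 × 6.0230 = 0.4162.

0.416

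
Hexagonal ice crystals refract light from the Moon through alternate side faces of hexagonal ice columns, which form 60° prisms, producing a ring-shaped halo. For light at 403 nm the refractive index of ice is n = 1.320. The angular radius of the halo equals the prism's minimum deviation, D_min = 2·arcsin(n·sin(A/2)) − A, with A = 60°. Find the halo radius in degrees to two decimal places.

n·sin(A/2) = 1.320 × sin 30° = 1.320 × 0.5000 = 0.6600.
D_min = 2·arcsin(0.6600) − 60° = 2 × 41.300° − 60° = 22.600°.

22.60°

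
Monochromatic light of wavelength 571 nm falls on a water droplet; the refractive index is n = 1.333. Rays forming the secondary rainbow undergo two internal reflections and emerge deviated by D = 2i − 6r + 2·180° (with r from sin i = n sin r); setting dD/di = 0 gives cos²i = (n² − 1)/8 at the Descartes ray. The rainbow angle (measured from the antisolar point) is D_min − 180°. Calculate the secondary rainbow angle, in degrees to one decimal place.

cos²i = (1.77689 − 1)/8 = 0.09711; i = arccos(0.31163) = 71.843°.
sin r = sin 71.843°/1.333 = 0.71283; r = 45.466°.
D_min = 2·71.843° − 6·45.466° + 360° = 230.891°.
Rainbow angle = D_min − 180° = 50.891°.

50.9°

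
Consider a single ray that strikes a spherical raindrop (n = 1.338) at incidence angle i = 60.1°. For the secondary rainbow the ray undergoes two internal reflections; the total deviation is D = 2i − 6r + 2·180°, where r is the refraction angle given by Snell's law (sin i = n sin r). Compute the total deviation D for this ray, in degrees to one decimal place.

sin r = sin 60.1° / 1.338 = 0.8669/1.338 = 0.6479; r = 40.38°.
D = 2·60.1° − 6·40.38° + 2·180° = 120.20° − 242.30° + 360° = 237.90°.

237.9°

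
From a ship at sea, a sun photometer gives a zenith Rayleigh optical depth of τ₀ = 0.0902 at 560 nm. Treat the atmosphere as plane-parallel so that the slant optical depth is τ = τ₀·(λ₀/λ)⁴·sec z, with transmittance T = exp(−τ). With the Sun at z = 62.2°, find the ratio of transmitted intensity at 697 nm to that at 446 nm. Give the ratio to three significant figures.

1.49

Airmass: sec 62.2° = 2.1441.
τ(697 nm) = 0.0902 × (560/697)⁴ × 2.1441 = 0.0902 × 0.4167 × 2.1441 = 0.0806.
τ(446 nm) = 0.0902 × (560/446)⁴ × 2.1441 = 0.0902 × 2.4855 × 2.1441 = 0.4807.
T(697)/T(446) = exp(τ_B − τ_A) = exp(0.4001) = 1.4920.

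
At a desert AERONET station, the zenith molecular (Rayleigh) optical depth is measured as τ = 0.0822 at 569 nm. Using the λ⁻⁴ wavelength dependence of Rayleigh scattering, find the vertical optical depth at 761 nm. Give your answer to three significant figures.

τ(761 nm) = τ(569 nm) × (569/761)⁴ = 0.0822 × (0.7477)⁴ = 0.0822 × 0.3125 = 0.0257.

0.0257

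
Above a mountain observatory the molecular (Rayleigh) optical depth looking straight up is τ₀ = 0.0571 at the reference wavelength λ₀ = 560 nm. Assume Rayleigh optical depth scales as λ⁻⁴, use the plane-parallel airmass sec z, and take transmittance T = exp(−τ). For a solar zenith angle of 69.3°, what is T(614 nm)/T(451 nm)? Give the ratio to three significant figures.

1.31

Airmass: sec 69.3° = 2.8291.
τ(614 nm) = 0.0571 × (560/614)⁴ × 2.8291 = 0.0571 × 0.6920 × 2.8291 = 0.1118.
τ(451 nm) = 0.0571 × (560/451)⁴ × 2.8291 = 0.0571 × 2.3771 × 2.8291 = 0.3840.
T(614)/T(451) = exp(τ_B − τ_A) = exp(0.2722) = 1.3129.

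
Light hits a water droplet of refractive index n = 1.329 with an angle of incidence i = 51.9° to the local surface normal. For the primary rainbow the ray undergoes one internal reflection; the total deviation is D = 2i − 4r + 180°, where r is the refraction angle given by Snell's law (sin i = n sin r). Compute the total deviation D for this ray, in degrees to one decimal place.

sin r = sin 51.9° / 1.329 = 0.7869/1.329 = 0.5921; r = 36.31°.
D = 2·51.9° − 4·36.31° + 180° = 103.80° − 145.23° + 180° = 138.57°.

138.6°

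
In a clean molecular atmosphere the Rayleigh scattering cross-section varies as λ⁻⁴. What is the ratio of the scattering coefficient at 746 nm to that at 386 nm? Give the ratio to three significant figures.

Rayleigh scattering ∝ λ⁻⁴, so the ratio of coefficients is the inverse fourth power of the wavelength ratio.
σ(746)/σ(386) = (386/746)⁴ = (0.5174)⁴ = 0.07168.

0.0717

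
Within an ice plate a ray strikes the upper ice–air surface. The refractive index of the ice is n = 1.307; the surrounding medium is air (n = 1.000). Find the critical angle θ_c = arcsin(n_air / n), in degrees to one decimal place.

sin θ_c = n_air / n = 1.000 / 1.307 = 0.7651.
θ_c = arcsin(0.7651) = 49.92°.

49.9°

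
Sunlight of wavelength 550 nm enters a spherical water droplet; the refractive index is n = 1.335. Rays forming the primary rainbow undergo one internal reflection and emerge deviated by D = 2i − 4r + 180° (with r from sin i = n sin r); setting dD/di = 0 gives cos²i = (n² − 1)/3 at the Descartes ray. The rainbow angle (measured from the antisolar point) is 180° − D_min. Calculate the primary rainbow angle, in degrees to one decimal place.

cos²i = (1.78222 − 1)/3 = 0.26074; i = arccos(0.51063) = 59.294°.
sin r = sin 59.294°/1.335 = 0.64405; r = 40.094°.
D_min = 2·59.294° − 4·40.094° + 180° = 138.212°.
Rainbow angle = 180° − D_min = 41.788°.

41.8°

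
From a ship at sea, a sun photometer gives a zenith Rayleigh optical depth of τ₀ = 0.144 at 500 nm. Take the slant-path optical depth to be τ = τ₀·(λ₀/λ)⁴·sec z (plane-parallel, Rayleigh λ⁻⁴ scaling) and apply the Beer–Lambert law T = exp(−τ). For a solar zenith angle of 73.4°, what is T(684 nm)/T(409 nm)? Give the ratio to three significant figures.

2.67

Airmass: sec 73.4° = 3.5003.
τ(684 nm) = 0.144 × (500/684)⁴ × 3.5003 = 0.144 × 0.2855 × 3.5003 = 0.1439.
τ(409 nm) = 0.144 × (500/409)⁴ × 3.5003 = 0.144 × 2.2335 × 3.5003 = 1.1258.
T(684)/T(409) = exp(τ_B − τ_A) = exp(0.9819) = 2.6694.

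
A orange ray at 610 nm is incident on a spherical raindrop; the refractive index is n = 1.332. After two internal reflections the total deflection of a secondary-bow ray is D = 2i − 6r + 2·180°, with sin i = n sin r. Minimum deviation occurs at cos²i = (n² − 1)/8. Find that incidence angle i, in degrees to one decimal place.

71.9°

cos²i = (1.332² − 1)/8 = (1.77422 − 1)/8 = 0.09678.
cos i = 0.31109, so i = 71.875°.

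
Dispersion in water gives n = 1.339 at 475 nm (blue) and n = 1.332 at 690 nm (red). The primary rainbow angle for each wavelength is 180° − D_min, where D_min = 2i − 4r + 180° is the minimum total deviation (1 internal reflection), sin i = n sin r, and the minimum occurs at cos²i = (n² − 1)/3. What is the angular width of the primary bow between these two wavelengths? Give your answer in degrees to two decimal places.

At 475 nm (n = 1.339): cos²i = 0.26431 → i = 59.062°, r = 39.834°, D_min = 138.786°, rainbow angle = 41.214°.
At 690 nm (n = 1.332): cos²i = 0.25807 → i = 59.469°, r = 40.290°, D_min = 137.776°, rainbow angle = 42.224°.
Angular width = |41.214° − 42.224°| = 1.010°.

1.01°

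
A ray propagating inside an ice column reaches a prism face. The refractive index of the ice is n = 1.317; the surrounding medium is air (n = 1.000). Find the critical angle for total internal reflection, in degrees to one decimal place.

49.4°

sin θ_c = n_air / n = 1.000 / 1.317 = 0.7593.
θ_c = arcsin(0.7593) = 49.40°.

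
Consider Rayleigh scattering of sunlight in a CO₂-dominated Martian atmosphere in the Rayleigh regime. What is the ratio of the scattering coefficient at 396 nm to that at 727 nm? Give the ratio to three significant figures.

11.4

Rayleigh scattering ∝ λ⁻⁴, so the ratio of coefficients is the inverse fourth power of the wavelength ratio.
σ(396)/σ(727) = (727/396)⁴ = (1.8359)⁴ = 11.36.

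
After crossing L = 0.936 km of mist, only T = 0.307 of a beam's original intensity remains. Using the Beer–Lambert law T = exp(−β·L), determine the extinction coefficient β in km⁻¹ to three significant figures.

Beer–Lambert: T = exp(−βL) ⇒ β = −ln(T)/L = −ln(0.307)/0.936 = 1.1809/0.936 = 1.262 km⁻¹.

1.26 km⁻¹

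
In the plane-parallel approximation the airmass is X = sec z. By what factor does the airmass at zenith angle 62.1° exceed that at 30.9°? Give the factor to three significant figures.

X(62.1°)/X(30.9°) = sec 62.1° / sec 30.9° = cos 30.9° / cos 62.1° = 0.8581/0.4679 = 1.8337.

1.83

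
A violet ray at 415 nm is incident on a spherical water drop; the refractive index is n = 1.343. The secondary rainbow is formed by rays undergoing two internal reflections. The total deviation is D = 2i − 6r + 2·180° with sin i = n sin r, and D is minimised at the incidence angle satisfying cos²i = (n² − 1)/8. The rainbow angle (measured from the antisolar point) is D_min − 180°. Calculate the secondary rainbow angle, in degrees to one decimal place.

cos²i = (1.80365 − 1)/8 = 0.10046; i = arccos(0.31695) = 71.522°.
sin r = sin 71.522°/1.343 = 0.70621; r = 44.928°.
D_min = 2·71.522° − 6·44.928° + 360° = 233.478°.
Rainbow angle = D_min − 180° = 53.478°.

53.5°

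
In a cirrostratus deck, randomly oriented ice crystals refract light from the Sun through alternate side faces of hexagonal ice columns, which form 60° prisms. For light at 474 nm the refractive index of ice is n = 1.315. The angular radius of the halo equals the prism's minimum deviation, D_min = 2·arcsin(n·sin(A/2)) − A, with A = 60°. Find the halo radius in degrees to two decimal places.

22.22°

n·sin(A/2) = 1.315 × sin 30° = 1.315 × 0.5000 = 0.6575.
D_min = 2·arcsin(0.6575) − 60° = 2 × 41.109° − 60° = 22.219°.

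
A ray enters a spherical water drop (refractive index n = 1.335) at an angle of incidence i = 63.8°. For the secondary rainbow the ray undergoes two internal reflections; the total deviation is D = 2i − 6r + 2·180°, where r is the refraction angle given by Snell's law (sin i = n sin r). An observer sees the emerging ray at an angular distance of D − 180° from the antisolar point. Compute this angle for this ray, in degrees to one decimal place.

sin r = sin 63.8° / 1.335 = 0.8973/1.335 = 0.6721; r = 42.23°.
D = 2·63.8° − 6·42.23° + 2·180° = 127.60° − 253.38° + 360° = 234.22°.
Angle from antisolar point = D − 180° = 54.22°.

54.2°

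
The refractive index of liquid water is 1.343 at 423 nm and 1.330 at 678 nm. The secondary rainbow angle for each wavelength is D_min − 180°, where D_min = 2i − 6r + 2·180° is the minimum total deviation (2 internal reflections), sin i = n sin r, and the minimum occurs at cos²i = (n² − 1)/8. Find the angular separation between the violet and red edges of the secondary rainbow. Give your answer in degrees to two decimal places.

At 423 nm (n = 1.343): cos²i = 0.10046 → i = 71.522°, r = 44.928°, D_min = 233.478°, rainbow angle = 53.478°.
At 678 nm (n = 1.330): cos²i = 0.09611 → i = 71.940°, r = 45.630°, D_min = 230.101°, rainbow angle = 50.101°.
Angular width = |53.478° − 50.101°| = 3.377°.

3.38°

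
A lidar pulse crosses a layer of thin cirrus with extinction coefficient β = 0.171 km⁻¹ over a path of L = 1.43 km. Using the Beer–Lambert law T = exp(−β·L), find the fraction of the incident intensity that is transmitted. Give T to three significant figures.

0.783

τ = β·L = 0.171 × 1.43 = 0.2445.
T = exp(−0.2445) = 0.7831.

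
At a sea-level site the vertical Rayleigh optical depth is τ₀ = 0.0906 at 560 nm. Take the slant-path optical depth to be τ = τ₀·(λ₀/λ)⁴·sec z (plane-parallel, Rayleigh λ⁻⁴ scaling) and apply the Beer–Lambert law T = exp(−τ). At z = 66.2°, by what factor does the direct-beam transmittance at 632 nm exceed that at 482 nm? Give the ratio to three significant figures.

Airmass: sec 66.2° = 2.4780.
τ(632 nm) = 0.0906 × (560/632)⁴ × 2.4780 = 0.0906 × 0.6164 × 2.4780 = 0.1384.
τ(482 nm) = 0.0906 × (560/482)⁴ × 2.4780 = 0.0906 × 1.8221 × 2.4780 = 0.4091.
T(632)/T(482) = exp(τ_B − τ_A) = exp(0.2707) = 1.3109.

1.31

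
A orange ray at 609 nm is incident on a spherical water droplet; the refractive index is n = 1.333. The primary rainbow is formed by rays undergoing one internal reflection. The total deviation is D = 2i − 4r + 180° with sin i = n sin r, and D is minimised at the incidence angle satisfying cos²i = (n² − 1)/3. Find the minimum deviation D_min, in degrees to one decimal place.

137.9°

cos²i = (1.77689 − 1)/3 = 0.25896; i = arccos(0.50888) = 59.410°.
sin r = sin 59.410°/1.333 = 0.64579; r = 40.225°.
D_min = 2·59.410° − 4·40.225° + 180° = 137.922°.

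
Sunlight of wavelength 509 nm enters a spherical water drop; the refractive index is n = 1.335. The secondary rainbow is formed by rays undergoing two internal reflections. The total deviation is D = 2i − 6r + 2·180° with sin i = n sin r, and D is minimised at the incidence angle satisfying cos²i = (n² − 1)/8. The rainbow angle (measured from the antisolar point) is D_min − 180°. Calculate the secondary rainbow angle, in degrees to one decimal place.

51.4°

cos²i = (1.78222 − 1)/8 = 0.09778; i = arccos(0.31269) = 71.778°.
sin r = sin 71.778°/1.335 = 0.71150; r = 45.357°.
D_min = 2·71.778° − 6·45.357° + 360° = 231.414°.
Rainbow angle = D_min − 180° = 51.414°.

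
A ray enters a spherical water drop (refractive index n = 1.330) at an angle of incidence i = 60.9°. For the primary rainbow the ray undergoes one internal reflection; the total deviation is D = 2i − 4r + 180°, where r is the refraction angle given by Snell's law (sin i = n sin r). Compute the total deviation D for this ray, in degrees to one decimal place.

137.5°

sin r = sin 60.9° / 1.330 = 0.8738/1.330 = 0.6570; r = 41.07°.
D = 2·60.9° − 4·41.07° + 180° = 121.80° − 164.28° + 180° = 137.52°.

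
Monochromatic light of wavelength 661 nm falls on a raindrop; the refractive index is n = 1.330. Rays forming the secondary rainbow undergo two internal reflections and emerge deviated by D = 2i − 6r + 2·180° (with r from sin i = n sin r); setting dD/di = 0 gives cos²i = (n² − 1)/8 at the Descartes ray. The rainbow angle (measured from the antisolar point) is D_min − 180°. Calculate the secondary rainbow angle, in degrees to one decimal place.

50.1°

cos²i = (1.76890 − 1)/8 = 0.09611; i = arccos(0.31002) = 71.940°.
sin r = sin 71.940°/1.330 = 0.71483; r = 45.630°.
D_min = 2·71.940° − 6·45.630° + 360° = 230.101°.
Rainbow angle = D_min − 180° = 50.101°.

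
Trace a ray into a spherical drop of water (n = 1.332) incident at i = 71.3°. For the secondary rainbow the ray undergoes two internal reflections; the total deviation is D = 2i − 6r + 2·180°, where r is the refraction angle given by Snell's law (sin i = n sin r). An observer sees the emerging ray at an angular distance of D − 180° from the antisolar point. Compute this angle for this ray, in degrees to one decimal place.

50.6°

sin r = sin 71.3° / 1.332 = 0.9472/1.332 = 0.7111; r = 45.33°.
D = 2·71.3° − 6·45.33° + 2·180° = 142.60° − 271.96° + 360° = 230.64°.
Angle from antisolar point = D − 180° = 50.64°.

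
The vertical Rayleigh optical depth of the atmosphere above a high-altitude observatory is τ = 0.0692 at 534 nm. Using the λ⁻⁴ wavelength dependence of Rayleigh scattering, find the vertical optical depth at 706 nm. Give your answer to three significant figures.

τ(706 nm) = τ(534 nm) × (534/706)⁴ = 0.0692 × (0.7564)⁴ = 0.0692 × 0.3273 = 0.0226.

0.0226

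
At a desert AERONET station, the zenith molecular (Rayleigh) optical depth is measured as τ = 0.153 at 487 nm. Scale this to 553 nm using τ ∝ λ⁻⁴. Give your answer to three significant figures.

0.0920

τ(553 nm) = τ(487 nm) × (487/553)⁴ = 0.153 × (0.8807)⁴ = 0.153 × 0.6015 = 0.0920.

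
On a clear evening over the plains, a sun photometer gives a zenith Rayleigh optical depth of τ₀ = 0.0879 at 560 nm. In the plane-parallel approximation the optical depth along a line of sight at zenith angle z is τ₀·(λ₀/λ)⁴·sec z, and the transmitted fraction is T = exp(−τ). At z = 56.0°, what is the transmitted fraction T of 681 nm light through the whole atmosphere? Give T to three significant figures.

0.931

sec 56.0° = 1.7883.
τ = 0.0879 × (560/681)⁴ × 1.7883 = 0.0879 × 0.4573 × 1.7883 = 0.0719.
T = exp(−0.0719) = 0.9306.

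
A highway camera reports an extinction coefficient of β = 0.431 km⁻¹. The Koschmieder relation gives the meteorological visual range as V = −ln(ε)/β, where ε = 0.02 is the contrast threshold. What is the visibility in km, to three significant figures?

9.08 km

V = −ln(0.02) / 0.431 = 3.912 / 0.431 = 9.0766 km.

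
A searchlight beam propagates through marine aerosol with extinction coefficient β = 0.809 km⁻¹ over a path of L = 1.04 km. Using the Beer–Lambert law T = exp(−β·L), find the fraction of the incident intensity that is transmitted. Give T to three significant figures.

0.431

τ = β·L = 0.809 × 1.04 = 0.8414.
T = exp(−0.8414) = 0.4311.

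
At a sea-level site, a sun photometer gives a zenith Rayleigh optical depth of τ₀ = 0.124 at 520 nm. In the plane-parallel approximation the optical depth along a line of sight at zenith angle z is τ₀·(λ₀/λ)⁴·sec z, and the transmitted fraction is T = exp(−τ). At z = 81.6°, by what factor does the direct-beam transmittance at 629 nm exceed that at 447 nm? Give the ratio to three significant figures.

Airmass: sec 81.6° = 6.8454.
τ(629 nm) = 0.124 × (520/629)⁴ × 6.8454 = 0.124 × 0.4671 × 6.8454 = 0.3965.
τ(447 nm) = 0.124 × (520/447)⁴ × 6.8454 = 0.124 × 1.8314 × 6.8454 = 1.5546.
T(629)/T(447) = exp(τ_B − τ_A) = exp(1.1581) = 3.1838.

3.18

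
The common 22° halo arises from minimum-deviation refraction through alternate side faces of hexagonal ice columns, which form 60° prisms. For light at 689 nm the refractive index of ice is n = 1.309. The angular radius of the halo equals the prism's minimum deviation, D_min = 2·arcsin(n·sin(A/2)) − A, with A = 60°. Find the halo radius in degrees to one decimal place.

n·sin(A/2) = 1.309 × sin 30° = 1.309 × 0.5000 = 0.6545.
D_min = 2·arcsin(0.6545) − 60° = 2 × 40.882° − 60° = 21.763°.

21.8°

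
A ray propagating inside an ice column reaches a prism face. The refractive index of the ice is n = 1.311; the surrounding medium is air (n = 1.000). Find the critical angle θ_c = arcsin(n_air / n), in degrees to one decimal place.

49.7°

sin θ_c = n_air / n = 1.000 / 1.311 = 0.7628.
θ_c = arcsin(0.7628) = 49.71°.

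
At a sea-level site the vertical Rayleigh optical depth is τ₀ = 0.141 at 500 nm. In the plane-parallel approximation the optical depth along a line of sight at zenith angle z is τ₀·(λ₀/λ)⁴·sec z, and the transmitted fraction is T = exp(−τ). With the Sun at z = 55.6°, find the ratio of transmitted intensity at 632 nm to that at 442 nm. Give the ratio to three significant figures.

Airmass: sec 55.6° = 1.7700.
τ(632 nm) = 0.141 × (500/632)⁴ × 1.7700 = 0.141 × 0.3918 × 1.7700 = 0.0978.
τ(442 nm) = 0.141 × (500/442)⁴ × 1.7700 = 0.141 × 1.6375 × 1.7700 = 0.4087.
T(632)/T(442) = exp(τ_B − τ_A) = exp(0.3109) = 1.3647.

1.36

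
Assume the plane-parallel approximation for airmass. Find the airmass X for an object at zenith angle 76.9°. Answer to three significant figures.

4.41

X = sec z = 1/cos 76.9° = 1/0.2267 = 4.4121.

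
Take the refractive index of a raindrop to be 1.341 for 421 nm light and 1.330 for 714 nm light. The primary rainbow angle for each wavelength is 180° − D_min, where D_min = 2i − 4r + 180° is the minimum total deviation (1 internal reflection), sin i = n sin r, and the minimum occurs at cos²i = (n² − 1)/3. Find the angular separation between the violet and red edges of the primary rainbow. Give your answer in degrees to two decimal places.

1.59°

At 421 nm (n = 1.341): cos²i = 0.26609 → i = 58.946°, r = 39.705°, D_min = 139.071°, rainbow angle = 40.929°.
At 714 nm (n = 1.330): cos²i = 0.25630 → i = 59.585°, r = 40.422°, D_min = 137.484°, rainbow angle = 42.516°.
Angular width = |40.929° − 42.516°| = 1.588°.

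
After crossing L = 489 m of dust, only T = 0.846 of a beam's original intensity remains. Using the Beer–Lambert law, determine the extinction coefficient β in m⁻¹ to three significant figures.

Beer–Lambert: T = exp(−βL) ⇒ β = −ln(T)/L = −ln(0.846)/489 = 0.1672/489 = 0.000342 m⁻¹.

0.000342 m⁻¹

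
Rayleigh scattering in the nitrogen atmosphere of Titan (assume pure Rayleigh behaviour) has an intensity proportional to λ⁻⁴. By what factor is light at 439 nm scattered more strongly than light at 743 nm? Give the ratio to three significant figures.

Rayleigh scattering ∝ λ⁻⁴, so the ratio of coefficients is the inverse fourth power of the wavelength ratio.
σ(439)/σ(743) = (743/439)⁴ = (1.6925)⁴ = 8.205.

8.21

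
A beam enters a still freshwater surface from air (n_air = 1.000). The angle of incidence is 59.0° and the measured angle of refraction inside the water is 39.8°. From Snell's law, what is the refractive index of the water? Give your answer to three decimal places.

1.339

n = sin θ_i / sin θ_r = sin 59.0° / sin 39.8° = 0.8572 / 0.6401 = 1.3391.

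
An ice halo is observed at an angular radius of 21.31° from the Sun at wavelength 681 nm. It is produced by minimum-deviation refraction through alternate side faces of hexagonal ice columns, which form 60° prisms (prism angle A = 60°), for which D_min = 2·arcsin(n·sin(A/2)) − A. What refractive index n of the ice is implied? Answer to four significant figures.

1.303

Rearranging: n = sin((D_min + A)/2) / sin(A/2).
(D_min + A)/2 = (21.31° + 60°)/2 = 40.655°.
n = sin 40.655° / sin 30° = 0.6515 / 0.5000 = 1.3030.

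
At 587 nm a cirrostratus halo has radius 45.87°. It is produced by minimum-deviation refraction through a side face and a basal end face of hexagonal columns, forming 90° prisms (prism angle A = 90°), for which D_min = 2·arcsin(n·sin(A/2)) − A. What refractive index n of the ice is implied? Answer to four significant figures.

1.311

Rearranging: n = sin((D_min + A)/2) / sin(A/2).
(D_min + A)/2 = (45.87° + 90°)/2 = 67.935°.
n = sin 67.935° / sin 45° = 0.9268 / 0.7071 = 1.3106.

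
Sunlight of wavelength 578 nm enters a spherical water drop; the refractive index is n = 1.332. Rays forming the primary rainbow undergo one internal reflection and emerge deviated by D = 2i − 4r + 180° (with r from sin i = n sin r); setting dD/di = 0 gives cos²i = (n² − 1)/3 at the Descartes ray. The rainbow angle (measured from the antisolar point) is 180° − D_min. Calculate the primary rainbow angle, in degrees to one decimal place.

cos²i = (1.77422 − 1)/3 = 0.25807; i = arccos(0.50801) = 59.469°.
sin r = sin 59.469°/1.332 = 0.64666; r = 40.290°.
D_min = 2·59.469° − 4·40.290° + 180° = 137.776°.
Rainbow angle = 180° − D_min = 42.224°.

42.2°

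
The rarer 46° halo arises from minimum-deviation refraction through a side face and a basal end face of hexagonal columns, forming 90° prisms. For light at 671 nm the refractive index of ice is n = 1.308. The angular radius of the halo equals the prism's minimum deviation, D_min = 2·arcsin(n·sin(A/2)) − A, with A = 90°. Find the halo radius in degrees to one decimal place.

n·sin(A/2) = 1.308 × sin 45° = 1.308 × 0.7071 = 0.9249.
D_min = 2·arcsin(0.9249) − 90° = 2 × 67.653° − 90° = 45.305°.

45.3°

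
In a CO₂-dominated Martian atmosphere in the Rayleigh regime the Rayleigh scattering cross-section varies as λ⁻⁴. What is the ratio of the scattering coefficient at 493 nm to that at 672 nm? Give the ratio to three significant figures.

Rayleigh scattering ∝ λ⁻⁴, so the ratio of coefficients is the inverse fourth power of the wavelength ratio.
σ(493)/σ(672) = (672/493)⁴ = (1.3631)⁴ = 3.452.

3.45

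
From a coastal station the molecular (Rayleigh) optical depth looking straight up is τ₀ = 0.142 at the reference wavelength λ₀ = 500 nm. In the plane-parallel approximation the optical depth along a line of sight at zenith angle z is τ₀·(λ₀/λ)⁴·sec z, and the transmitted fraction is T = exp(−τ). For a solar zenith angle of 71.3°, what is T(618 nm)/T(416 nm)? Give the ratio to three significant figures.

2.08

Airmass: sec 71.3° = 3.1190.
τ(618 nm) = 0.142 × (500/618)⁴ × 3.1190 = 0.142 × 0.4285 × 3.1190 = 0.1898.
τ(416 nm) = 0.142 × (500/416)⁴ × 3.1190 = 0.142 × 2.0869 × 3.1190 = 0.9243.
T(618)/T(416) = exp(τ_B − τ_A) = exp(0.7345) = 2.0845.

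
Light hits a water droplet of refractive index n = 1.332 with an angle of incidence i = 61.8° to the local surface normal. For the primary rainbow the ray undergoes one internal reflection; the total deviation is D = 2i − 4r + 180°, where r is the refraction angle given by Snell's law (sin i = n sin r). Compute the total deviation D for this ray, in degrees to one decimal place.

sin r = sin 61.8° / 1.332 = 0.8813/1.332 = 0.6616; r = 41.43°.
D = 2·61.8° − 4·41.43° + 180° = 123.60° − 165.70° + 180° = 137.90°.

137.9°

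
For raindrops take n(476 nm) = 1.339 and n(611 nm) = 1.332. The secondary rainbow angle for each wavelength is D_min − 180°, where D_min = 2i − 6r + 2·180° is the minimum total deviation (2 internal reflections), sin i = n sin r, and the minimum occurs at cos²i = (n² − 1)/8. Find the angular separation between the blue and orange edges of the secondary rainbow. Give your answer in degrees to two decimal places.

At 476 nm (n = 1.339): cos²i = 0.09912 → i = 71.650°, r = 45.141°, D_min = 232.451°, rainbow angle = 52.451°.
At 611 nm (n = 1.332): cos²i = 0.09678 → i = 71.875°, r = 45.520°, D_min = 230.628°, rainbow angle = 50.628°.
Angular width = |52.451° − 50.628°| = 1.823°.

1.82°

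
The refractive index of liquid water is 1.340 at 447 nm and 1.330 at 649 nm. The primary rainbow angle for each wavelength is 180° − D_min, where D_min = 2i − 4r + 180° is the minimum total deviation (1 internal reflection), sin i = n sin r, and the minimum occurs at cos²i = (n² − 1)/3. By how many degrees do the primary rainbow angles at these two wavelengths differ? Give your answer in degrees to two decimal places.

1.45°

At 447 nm (n = 1.340): cos²i = 0.26520 → i = 59.004°, r = 39.770°, D_min = 138.929°, rainbow angle = 41.071°.
At 649 nm (n = 1.330): cos²i = 0.25630 → i = 59.585°, r = 40.422°, D_min = 137.484°, rainbow angle = 42.516°.
Angular width = |41.071° − 42.516°| = 1.445°.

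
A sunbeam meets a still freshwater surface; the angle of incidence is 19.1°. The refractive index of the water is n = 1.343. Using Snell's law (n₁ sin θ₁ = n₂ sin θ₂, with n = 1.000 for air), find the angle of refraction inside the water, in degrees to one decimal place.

Snell: sin θ_r = sin θ_i / n = sin 19.1° / 1.343 = 0.3272 / 1.343 = 0.2436.
θ_r = arcsin(0.2436) = 14.10°.

14.1°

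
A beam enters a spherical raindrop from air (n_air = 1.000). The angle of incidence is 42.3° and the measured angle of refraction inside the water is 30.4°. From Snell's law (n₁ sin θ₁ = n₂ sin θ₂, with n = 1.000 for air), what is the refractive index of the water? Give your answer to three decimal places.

1.330

n = sin θ_i / sin θ_r = sin 42.3° / sin 30.4° = 0.6730 / 0.5060 = 1.3300.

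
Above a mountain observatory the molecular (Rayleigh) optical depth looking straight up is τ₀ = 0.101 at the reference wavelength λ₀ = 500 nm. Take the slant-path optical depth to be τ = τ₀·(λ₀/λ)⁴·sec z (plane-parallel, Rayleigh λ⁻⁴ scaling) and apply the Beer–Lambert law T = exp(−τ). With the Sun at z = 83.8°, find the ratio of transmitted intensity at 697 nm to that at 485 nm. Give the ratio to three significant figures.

2.25

Airmass: sec 83.8° = 9.2593.
τ(697 nm) = 0.101 × (500/697)⁴ × 9.2593 = 0.101 × 0.2648 × 9.2593 = 0.2477.
τ(485 nm) = 0.101 × (500/485)⁴ × 9.2593 = 0.101 × 1.1296 × 9.2593 = 1.0564.
T(697)/T(485) = exp(τ_B − τ_A) = exp(0.8087) = 2.2450.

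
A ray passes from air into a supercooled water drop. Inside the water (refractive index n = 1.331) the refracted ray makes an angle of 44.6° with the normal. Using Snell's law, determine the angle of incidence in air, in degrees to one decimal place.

Snell: sin θ_i = n · sin θ_r = 1.331 × sin 44.6° = 1.331 × 0.7022 = 0.9346.
θ_i = arcsin(0.9346) = 69.16°.

69.2°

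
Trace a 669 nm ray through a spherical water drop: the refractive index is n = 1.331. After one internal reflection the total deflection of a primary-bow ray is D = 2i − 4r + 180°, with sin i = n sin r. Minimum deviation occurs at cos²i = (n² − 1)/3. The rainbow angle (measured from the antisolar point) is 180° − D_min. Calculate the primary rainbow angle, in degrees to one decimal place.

42.4°

cos²i = (1.77156 − 1)/3 = 0.25719; i = arccos(0.50714) = 59.527°.
sin r = sin 59.527°/1.331 = 0.64753; r = 40.356°.
D_min = 2·59.527° − 4·40.356° + 180° = 137.630°.
Rainbow angle = 180° − D_min = 42.370°.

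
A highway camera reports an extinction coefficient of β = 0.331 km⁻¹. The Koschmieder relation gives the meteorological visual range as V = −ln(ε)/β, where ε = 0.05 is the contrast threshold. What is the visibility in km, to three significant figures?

V = −ln(0.05) / 0.331 = 2.996 / 0.331 = 9.0506 km.

9.05 km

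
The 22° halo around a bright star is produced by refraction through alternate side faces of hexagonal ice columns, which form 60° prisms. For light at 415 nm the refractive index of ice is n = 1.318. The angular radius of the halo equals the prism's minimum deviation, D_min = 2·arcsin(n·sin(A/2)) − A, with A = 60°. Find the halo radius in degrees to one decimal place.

22.4°

n·sin(A/2) = 1.318 × sin 30° = 1.318 × 0.5000 = 0.6590.
D_min = 2·arcsin(0.6590) − 60° = 2 × 41.224° − 60° = 22.447°.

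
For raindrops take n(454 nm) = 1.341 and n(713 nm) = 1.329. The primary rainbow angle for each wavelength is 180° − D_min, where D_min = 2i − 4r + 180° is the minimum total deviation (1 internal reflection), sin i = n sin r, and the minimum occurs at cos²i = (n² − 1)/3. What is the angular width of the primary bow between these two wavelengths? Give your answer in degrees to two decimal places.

At 454 nm (n = 1.341): cos²i = 0.26609 → i = 58.946°, r = 39.705°, D_min = 139.071°, rainbow angle = 40.929°.
At 713 nm (n = 1.329): cos²i = 0.25541 → i = 59.643°, r = 40.487°, D_min = 137.337°, rainbow angle = 42.663°.
Angular width = |40.929° − 42.663°| = 1.735°.

1.73°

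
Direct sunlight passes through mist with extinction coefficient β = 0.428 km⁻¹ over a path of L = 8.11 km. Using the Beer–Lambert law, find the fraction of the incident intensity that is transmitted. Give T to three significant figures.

0.0311

τ = β·L = 0.428 × 8.11 = 3.4711.
T = exp(−3.4711) = 0.0311.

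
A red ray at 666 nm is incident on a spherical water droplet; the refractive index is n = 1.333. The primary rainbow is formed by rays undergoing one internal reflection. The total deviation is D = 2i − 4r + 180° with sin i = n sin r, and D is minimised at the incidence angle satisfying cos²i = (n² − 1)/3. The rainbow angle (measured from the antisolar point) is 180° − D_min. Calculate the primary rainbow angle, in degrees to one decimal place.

42.1°

cos²i = (1.77689 − 1)/3 = 0.25896; i = arccos(0.50888) = 59.410°.
sin r = sin 59.410°/1.333 = 0.64579; r = 40.225°.
D_min = 2·59.410° − 4·40.225° + 180° = 137.922°.
Rainbow angle = 180° − D_min = 42.078°.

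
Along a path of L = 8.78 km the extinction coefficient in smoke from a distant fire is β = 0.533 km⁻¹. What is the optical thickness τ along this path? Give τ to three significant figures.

4.68

τ = β·L = 0.533 × 8.78 = 4.6797.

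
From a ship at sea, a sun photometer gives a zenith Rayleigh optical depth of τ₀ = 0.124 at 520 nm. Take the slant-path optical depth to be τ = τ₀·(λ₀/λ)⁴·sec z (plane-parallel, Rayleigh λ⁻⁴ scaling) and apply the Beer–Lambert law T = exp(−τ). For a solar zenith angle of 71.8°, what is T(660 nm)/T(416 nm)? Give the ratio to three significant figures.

Airmass: sec 71.8° = 3.2017.
τ(660 nm) = 0.124 × (520/660)⁴ × 3.2017 = 0.124 × 0.3853 × 3.2017 = 0.1530.
τ(416 nm) = 0.124 × (520/416)⁴ × 3.2017 = 0.124 × 2.4414 × 3.2017 = 0.9693.
T(660)/T(416) = exp(τ_B − τ_A) = exp(0.8163) = 2.2621.

2.26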